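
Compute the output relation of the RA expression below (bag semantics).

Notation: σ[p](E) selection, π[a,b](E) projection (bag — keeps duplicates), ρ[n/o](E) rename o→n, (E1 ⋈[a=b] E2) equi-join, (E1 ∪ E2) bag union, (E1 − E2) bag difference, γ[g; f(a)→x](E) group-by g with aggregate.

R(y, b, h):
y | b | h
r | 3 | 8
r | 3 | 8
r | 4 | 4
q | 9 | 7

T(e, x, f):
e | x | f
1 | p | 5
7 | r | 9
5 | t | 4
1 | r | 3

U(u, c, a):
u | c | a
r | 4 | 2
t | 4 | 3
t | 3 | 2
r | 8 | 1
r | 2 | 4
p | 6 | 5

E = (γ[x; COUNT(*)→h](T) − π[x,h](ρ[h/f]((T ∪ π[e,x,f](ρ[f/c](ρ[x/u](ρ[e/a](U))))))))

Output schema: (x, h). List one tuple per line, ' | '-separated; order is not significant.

Per-node cardinality:
  T → 4
  γ[x; COUNT(*)→h](T) → 3
  T → 4
  U → 6
  ρ[e/a](U) → 6
  ρ[x/u](ρ[e/a](U)) → 6
  ρ[f/c](ρ[x/u](ρ[e/a](U))) → 6
  π[e,x,f](ρ[f/c](ρ[x/u](ρ[e/a](U)))) → 6
  (T ∪ π[e,x,f](ρ[f/c](ρ[x/u](ρ[e/a](U))))) → 10
  ρ[h/f]((T ∪ π[e,x,f](ρ[f/c](ρ[x/u](ρ[e/a](U)))))) → 10
  π[x,h](ρ[h/f]((T ∪ π[e,x,f](ρ[f/c](ρ[x/u](ρ[e/a](U))))))) → 10
  (γ[x; COUNT(*)→h](T) − π[x,h](ρ[h/f]((T ∪ π[e,x,f](ρ[f/c](ρ[x/u](ρ[e/a](U)))))))) → 2

== RESULT ==
x | h
p | 1
t | 1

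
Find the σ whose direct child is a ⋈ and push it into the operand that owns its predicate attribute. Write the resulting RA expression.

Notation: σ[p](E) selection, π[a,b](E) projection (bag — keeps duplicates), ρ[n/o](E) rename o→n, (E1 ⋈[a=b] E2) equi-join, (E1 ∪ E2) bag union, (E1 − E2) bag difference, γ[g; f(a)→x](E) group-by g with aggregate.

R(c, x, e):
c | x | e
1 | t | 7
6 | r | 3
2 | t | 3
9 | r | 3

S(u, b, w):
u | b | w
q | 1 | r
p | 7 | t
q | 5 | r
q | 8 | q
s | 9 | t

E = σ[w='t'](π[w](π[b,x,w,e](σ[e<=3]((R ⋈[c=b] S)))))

σ filters on e, owned by the left side.
E' = σ[w='t'](π[w](π[b,x,w,e]((σ[e<=3](R) ⋈[c=b] S))))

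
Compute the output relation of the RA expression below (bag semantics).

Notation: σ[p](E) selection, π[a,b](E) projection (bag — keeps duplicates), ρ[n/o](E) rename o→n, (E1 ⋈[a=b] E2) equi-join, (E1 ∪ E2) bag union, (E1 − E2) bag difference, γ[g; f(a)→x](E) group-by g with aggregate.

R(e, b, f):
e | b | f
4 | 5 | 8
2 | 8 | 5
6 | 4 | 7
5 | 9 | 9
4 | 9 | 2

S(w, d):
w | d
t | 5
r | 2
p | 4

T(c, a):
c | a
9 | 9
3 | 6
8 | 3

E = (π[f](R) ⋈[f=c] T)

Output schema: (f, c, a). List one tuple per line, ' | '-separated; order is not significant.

Per-node cardinality:
  R → 5
  π[f](R) → 5
  T → 3
  (π[f](R) ⋈[f=c] T) → 2

== RESULT ==
f | c | a
8 | 8 | 3
9 | 9 | 9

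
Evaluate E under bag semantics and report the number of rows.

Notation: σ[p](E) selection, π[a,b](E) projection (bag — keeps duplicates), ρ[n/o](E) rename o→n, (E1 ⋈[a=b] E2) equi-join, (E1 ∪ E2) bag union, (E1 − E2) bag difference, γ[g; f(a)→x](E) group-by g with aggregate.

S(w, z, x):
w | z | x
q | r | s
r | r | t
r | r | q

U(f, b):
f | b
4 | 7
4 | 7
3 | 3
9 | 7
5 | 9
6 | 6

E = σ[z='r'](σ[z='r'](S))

Subexpression sizes:
  S → 3
  σ[z='r'](S) → 3
  σ[z='r'](σ[z='r'](S)) → 3

|E| = 3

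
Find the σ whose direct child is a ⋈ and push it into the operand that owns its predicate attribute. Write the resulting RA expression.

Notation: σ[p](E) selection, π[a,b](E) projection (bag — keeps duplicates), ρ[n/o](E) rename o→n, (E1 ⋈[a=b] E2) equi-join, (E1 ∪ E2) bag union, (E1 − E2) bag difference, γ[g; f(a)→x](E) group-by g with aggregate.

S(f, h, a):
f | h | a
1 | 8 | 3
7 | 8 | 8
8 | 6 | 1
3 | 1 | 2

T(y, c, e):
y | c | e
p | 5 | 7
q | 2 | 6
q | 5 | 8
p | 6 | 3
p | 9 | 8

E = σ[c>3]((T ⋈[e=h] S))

σ filters on c, owned by the left side.
E' = (σ[c>3](T) ⋈[e=h] S)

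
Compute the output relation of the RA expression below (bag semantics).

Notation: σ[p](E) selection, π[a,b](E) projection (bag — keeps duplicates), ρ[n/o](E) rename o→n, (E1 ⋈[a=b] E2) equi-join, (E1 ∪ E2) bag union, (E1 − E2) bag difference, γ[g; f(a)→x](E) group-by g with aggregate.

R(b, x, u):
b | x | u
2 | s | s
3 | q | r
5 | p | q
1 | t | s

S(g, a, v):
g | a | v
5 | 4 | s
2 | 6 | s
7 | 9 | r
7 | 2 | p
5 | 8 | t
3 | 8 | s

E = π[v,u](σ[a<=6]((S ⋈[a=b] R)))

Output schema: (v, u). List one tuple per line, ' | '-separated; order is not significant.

Subexpression sizes:
  S → 6
  R → 4
  (S ⋈[a=b] R) → 1
  σ[a<=6]((S ⋈[a=b] R)) → 1
  π[v,u](σ[a<=6]((S ⋈[a=b] R))) → 1

== RESULT ==
v | u
p | s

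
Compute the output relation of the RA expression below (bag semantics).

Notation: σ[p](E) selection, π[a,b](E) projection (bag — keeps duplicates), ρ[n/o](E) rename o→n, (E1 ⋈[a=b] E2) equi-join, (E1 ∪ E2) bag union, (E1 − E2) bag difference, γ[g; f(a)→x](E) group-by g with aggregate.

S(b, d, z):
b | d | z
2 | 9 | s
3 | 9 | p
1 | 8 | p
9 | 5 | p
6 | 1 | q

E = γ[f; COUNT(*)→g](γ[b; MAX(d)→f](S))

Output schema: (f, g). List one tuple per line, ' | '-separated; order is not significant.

Row counts bottom-up:
  S → 5
  γ[b; MAX(d)→f](S) → 5
  γ[f; COUNT(*)→g](γ[b; MAX(d)→f](S)) → 4

== RESULT ==
f | g
1 | 1
5 | 1
8 | 1
9 | 2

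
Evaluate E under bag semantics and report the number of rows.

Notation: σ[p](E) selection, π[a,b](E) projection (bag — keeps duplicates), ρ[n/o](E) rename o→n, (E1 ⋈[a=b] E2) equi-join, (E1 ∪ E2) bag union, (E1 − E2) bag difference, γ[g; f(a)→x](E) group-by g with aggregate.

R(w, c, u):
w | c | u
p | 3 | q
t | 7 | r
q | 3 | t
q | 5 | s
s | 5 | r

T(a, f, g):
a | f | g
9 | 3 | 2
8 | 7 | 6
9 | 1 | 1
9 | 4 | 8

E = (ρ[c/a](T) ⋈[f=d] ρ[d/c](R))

Stepwise |·|:
  T → 4
  ρ[c/a](T) → 4
  R → 5
  ρ[d/c](R) → 5
  (ρ[c/a](T) ⋈[f=d] ρ[d/c](R)) → 3

|E| = 3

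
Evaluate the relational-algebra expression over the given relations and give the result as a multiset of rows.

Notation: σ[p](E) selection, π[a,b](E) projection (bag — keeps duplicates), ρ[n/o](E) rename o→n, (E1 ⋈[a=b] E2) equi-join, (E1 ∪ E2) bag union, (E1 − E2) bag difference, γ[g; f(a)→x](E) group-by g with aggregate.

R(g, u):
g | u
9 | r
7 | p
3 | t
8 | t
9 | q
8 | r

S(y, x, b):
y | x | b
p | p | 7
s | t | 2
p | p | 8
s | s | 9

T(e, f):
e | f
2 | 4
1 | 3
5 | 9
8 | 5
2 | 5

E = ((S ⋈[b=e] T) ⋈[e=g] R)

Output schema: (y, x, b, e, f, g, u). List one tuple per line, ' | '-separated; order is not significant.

Row counts bottom-up:
  S → 4
  T → 5
  (S ⋈[b=e] T) → 3
  R → 6
  ((S ⋈[b=e] T) ⋈[e=g] R) → 2

== RESULT ==
y | x | b | e | f | g | u
p | p | 8 | 8 | 5 | 8 | r
p | p | 8 | 8 | 5 | 8 | t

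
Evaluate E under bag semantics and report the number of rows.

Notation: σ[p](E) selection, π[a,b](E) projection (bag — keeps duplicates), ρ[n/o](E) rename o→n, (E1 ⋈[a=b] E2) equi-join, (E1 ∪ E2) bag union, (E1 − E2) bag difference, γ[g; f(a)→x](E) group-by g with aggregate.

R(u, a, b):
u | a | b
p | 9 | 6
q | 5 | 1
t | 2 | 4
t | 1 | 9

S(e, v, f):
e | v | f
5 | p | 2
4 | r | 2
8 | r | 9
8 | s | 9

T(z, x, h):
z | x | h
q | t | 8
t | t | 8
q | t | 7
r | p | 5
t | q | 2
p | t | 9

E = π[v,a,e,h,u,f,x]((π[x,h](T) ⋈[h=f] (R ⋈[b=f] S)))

Per-node cardinality:
  T → 6
  π[x,h](T) → 6
  R → 4
  S → 4
  (R ⋈[b=f] S) → 2
  (π[x,h](T) ⋈[h=f] (R ⋈[b=f] S)) → 2
  π[v,a,e,h,u,f,x]((π[x,h](T) ⋈[h=f] (R ⋈[b=f] S))) → 2

|E| = 2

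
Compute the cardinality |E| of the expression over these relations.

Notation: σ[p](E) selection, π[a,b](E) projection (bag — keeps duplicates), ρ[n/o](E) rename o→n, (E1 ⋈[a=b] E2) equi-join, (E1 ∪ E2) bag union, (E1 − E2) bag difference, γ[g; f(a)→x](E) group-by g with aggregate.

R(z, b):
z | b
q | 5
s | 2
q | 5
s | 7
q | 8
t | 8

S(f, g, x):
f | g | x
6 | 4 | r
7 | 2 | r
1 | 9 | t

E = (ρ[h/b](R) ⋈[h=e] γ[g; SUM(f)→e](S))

Row counts bottom-up:
  R → 6
  ρ[h/b](R) → 6
  S → 3
  γ[g; SUM(f)→e](S) → 3
  (ρ[h/b](R) ⋈[h=e] γ[g; SUM(f)→e](S)) → 1

|E| = 1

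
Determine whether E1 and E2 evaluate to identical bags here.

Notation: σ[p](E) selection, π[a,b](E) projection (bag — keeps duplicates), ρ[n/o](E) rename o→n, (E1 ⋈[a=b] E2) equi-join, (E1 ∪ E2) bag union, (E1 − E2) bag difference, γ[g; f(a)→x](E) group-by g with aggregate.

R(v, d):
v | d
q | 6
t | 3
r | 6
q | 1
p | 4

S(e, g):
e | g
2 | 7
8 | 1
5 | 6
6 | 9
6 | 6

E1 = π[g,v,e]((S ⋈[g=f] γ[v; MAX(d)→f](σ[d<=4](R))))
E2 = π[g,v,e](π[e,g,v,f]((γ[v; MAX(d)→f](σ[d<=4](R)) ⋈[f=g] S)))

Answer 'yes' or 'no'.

E1 row counts bottom-up:
  S → 5
  R → 5
  σ[d<=4](R) → 3
  γ[v; MAX(d)→f](σ[d<=4](R)) → 3
  (S ⋈[g=f] γ[v; MAX(d)→f](σ[d<=4](R))) → 1
  π[g,v,e]((S ⋈[g=f] γ[v; MAX(d)→f](σ[d<=4](R)))) → 1
E2 row counts bottom-up:
  R → 5
  σ[d<=4](R) → 3
  γ[v; MAX(d)→f](σ[d<=4](R)) → 3
  S → 5
  (γ[v; MAX(d)→f](σ[d<=4](R)) ⋈[f=g] S) → 1
  π[e,g,v,f]((γ[v; MAX(d)→f](σ[d<=4](R)) ⋈[f=g] S)) → 1
  π[g,v,e](π[e,g,v,f]((γ[v; MAX(d)→f](σ[d<=4](R)) ⋈[f=g] S))) → 1

E1 and E2 produce the same multiset:
g | v | e
1 | q | 8

yes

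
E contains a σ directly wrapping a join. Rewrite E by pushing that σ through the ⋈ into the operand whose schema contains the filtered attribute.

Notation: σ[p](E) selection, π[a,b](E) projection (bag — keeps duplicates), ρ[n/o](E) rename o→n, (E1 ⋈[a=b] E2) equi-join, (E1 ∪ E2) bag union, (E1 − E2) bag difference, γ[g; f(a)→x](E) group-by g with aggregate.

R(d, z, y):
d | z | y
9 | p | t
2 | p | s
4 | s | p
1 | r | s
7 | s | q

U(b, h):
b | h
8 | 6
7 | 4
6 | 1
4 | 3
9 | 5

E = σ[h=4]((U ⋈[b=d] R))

σ filters on h, owned by the left side.
E' = (σ[h=4](U) ⋈[b=d] R)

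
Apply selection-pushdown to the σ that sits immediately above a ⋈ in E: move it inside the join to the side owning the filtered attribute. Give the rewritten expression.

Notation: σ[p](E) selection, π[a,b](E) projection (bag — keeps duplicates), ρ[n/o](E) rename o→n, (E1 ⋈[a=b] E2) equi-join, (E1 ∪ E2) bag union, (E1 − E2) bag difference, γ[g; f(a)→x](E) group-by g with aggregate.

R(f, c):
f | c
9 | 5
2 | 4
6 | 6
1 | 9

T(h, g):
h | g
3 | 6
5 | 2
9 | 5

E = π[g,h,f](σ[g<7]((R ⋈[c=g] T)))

σ filters on g, owned by the right side.
E' = π[g,h,f]((R ⋈[c=g] σ[g<7](T)))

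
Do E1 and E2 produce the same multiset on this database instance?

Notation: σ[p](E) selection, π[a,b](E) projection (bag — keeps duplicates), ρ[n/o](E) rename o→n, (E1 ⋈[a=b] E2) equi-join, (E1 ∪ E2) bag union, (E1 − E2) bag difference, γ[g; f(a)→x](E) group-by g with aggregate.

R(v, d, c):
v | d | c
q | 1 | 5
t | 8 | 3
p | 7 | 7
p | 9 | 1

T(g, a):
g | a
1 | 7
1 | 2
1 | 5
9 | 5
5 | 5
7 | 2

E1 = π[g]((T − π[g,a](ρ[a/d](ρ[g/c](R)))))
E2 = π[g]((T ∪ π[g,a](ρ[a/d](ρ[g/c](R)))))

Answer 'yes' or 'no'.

E1 stepwise |·|:
  T → 6
  R → 4
  ρ[g/c](R) → 4
  ρ[a/d](ρ[g/c](R)) → 4
  π[g,a](ρ[a/d](ρ[g/c](R))) → 4
  (T − π[g,a](ρ[a/d](ρ[g/c](R)))) → 6
  π[g]((T − π[g,a](ρ[a/d](ρ[g/c](R))))) → 6
E2 stepwise |·|:
  T → 6
  R → 4
  ρ[g/c](R) → 4
  ρ[a/d](ρ[g/c](R)) → 4
  π[g,a](ρ[a/d](ρ[g/c](R))) → 4
  (T ∪ π[g,a](ρ[a/d](ρ[g/c](R)))) → 10
  π[g]((T ∪ π[g,a](ρ[a/d](ρ[g/c](R))))) → 10

E1 result:
g
1
1
1
5
7
9
E2 result:
g
1
1
1
1
3
5
5
7
7
9
Witness: (5,) appears 1× in E1 but 2× in E2.

no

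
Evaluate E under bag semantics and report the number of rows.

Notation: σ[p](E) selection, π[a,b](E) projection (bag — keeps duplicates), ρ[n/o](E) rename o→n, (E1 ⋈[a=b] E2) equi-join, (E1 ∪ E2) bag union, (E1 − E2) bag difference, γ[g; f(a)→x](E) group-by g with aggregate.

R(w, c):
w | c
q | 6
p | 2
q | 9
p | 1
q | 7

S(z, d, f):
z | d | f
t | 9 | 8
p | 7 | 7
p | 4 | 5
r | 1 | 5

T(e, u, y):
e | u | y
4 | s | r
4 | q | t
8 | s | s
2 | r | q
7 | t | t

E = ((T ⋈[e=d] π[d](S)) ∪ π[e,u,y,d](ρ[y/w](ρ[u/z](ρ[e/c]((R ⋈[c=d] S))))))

Row counts bottom-up:
  T → 5
  S → 4
  π[d](S) → 4
  (T ⋈[e=d] π[d](S)) → 3
  R → 5
  S → 4
  (R ⋈[c=d] S) → 3
  ρ[e/c]((R ⋈[c=d] S)) → 3
  ρ[u/z](ρ[e/c]((R ⋈[c=d] S))) → 3
  ρ[y/w](ρ[u/z](ρ[e/c]((R ⋈[c=d] S)))) → 3
  π[e,u,y,d](ρ[y/w](ρ[u/z](ρ[e/c]((R ⋈[c=d] S))))) → 3
  ((T ⋈[e=d] π[d](S)) ∪ π[e,u,y,d](ρ[y/w](ρ[u/z](ρ[e/c]((R ⋈[c=d] S)))))) → 6

|E| = 6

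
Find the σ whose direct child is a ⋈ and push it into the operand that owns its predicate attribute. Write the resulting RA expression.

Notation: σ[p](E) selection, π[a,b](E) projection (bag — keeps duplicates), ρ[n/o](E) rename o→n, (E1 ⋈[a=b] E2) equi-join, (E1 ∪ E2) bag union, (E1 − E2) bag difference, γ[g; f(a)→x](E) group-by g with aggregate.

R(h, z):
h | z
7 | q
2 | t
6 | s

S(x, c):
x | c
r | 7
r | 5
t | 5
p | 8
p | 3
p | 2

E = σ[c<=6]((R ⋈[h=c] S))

σ filters on c, owned by the right side.
E' = (R ⋈[h=c] σ[c<=6](S))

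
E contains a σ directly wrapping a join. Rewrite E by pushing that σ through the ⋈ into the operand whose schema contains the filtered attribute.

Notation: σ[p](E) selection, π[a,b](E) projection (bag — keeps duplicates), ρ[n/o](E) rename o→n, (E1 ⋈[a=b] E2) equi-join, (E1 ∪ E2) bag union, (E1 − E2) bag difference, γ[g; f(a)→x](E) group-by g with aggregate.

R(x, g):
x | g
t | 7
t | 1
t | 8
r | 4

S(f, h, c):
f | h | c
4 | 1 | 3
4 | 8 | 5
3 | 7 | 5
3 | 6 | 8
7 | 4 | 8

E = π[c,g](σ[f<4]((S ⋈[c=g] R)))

σ filters on f, owned by the left side.
E' = π[c,g]((σ[f<4](S) ⋈[c=g] R))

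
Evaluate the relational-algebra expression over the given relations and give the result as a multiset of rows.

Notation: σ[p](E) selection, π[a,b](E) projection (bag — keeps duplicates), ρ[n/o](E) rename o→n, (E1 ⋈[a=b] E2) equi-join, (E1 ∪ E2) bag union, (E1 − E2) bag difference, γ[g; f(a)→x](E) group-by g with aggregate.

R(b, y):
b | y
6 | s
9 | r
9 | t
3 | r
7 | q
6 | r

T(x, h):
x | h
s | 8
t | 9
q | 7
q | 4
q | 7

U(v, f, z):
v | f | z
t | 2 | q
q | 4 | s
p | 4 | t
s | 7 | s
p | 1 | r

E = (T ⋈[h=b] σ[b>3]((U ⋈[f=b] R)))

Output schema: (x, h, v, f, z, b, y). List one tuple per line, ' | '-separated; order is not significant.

Stepwise |·|:
  T → 5
  U → 5
  R → 6
  (U ⋈[f=b] R) → 1
  σ[b>3]((U ⋈[f=b] R)) → 1
  (T ⋈[h=b] σ[b>3]((U ⋈[f=b] R))) → 2

== RESULT ==
x | h | v | f | z | b | y
q | 7 | s | 7 | s | 7 | q
q | 7 | s | 7 | s | 7 | q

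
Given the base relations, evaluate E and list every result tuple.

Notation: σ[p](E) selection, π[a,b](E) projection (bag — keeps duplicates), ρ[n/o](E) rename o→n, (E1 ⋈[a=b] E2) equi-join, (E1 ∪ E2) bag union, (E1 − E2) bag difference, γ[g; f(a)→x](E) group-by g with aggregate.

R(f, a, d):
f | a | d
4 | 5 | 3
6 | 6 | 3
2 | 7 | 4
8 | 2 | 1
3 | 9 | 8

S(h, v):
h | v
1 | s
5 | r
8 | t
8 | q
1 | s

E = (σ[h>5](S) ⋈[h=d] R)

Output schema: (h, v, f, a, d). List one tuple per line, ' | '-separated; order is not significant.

Subexpression sizes:
  S → 5
  σ[h>5](S) → 2
  R → 5
  (σ[h>5](S) ⋈[h=d] R) → 2

== RESULT ==
h | v | f | a | d
8 | q | 3 | 9 | 8
8 | t | 3 | 9 | 8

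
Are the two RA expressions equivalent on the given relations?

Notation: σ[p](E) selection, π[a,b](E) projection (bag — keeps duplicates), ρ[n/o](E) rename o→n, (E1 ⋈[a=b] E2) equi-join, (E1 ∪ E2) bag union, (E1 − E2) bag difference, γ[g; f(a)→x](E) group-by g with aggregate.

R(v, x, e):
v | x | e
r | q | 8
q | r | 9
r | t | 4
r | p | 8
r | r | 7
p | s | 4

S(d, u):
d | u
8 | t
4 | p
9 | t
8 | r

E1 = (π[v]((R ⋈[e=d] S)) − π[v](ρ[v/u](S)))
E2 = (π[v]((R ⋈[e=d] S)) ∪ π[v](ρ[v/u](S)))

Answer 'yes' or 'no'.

E1 subexpression sizes:
  R → 6
  S → 4
  (R ⋈[e=d] S) → 7
  π[v]((R ⋈[e=d] S)) → 7
  S → 4
  ρ[v/u](S) → 4
  π[v](ρ[v/u](S)) → 4
  (π[v]((R ⋈[e=d] S)) − π[v](ρ[v/u](S))) → 5
E2 subexpression sizes:
  R → 6
  S → 4
  (R ⋈[e=d] S) → 7
  π[v]((R ⋈[e=d] S)) → 7
  S → 4
  ρ[v/u](S) → 4
  π[v](ρ[v/u](S)) → 4
  (π[v]((R ⋈[e=d] S)) ∪ π[v](ρ[v/u](S))) → 11

E1 result:
v
q
r
r
r
r
E2 result:
v
p
p
q
r
r
r
r
r
r
t
t
Witness: ('t',) appears 0× in E1 but 2× in E2.

no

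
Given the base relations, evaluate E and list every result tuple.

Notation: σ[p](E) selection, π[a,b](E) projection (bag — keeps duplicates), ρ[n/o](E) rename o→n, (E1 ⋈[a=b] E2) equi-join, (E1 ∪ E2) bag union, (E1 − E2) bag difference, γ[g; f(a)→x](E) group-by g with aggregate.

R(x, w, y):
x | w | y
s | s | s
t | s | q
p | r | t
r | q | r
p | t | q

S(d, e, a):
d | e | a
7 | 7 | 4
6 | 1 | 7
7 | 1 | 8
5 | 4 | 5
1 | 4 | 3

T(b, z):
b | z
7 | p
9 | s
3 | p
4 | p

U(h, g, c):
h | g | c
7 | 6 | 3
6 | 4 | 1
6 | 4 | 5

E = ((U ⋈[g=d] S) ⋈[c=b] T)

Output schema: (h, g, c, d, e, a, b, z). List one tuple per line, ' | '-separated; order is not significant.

Subexpression sizes:
  U → 3
  S → 5
  (U ⋈[g=d] S) → 1
  T → 4
  ((U ⋈[g=d] S) ⋈[c=b] T) → 1

== RESULT ==
h | g | c | d | e | a | b | z
7 | 6 | 3 | 6 | 1 | 7 | 3 | p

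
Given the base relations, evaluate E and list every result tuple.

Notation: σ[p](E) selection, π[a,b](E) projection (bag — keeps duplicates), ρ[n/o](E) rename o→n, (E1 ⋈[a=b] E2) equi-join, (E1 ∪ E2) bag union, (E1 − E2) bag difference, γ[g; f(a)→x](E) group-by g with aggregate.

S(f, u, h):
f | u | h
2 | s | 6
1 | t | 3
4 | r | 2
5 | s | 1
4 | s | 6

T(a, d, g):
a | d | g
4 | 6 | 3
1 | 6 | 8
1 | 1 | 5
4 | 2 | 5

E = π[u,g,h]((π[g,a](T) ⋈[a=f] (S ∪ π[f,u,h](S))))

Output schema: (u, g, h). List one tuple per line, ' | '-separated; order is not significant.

Row counts bottom-up:
  T → 4
  π[g,a](T) → 4
  S → 5
  S → 5
  π[f,u,h](S) → 5
  (S ∪ π[f,u,h](S)) → 10
  (π[g,a](T) ⋈[a=f] (S ∪ π[f,u,h](S))) → 12
  π[u,g,h]((π[g,a](T) ⋈[a=f] (S ∪ π[f,u,h](S)))) → 12

== RESULT ==
u | g | h
r | 3 | 2
r | 3 | 2
r | 5 | 2
r | 5 | 2
s | 3 | 6
s | 3 | 6
s | 5 | 6
s | 5 | 6
t | 5 | 3
t | 5 | 3
t | 8 | 3
t | 8 | 3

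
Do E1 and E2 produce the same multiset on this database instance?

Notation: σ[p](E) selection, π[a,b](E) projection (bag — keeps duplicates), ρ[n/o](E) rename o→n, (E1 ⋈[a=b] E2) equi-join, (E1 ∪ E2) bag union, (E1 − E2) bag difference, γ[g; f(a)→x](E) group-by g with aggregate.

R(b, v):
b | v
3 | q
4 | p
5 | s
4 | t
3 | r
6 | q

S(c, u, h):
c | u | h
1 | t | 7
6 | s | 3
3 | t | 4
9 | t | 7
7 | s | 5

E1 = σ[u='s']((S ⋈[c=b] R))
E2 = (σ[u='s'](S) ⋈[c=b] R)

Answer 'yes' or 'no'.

E1 stepwise |·|:
  S → 5
  R → 6
  (S ⋈[c=b] R) → 3
  σ[u='s']((S ⋈[c=b] R)) → 1
E2 stepwise |·|:
  S → 5
  σ[u='s'](S) → 2
  R → 6
  (σ[u='s'](S) ⋈[c=b] R) → 1

E1 and E2 produce the same multiset:
c | u | h | b | v
6 | s | 3 | 6 | q

yes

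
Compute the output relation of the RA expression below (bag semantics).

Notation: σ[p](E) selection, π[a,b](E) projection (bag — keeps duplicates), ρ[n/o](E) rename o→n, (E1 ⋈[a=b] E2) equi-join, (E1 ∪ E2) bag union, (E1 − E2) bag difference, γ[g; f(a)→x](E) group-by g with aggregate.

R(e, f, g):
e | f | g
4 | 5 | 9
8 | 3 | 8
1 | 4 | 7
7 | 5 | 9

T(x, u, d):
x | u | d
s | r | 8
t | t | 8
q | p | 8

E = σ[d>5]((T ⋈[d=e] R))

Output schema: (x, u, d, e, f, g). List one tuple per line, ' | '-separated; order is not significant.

Per-node cardinality:
  T → 3
  R → 4
  (T ⋈[d=e] R) → 3
  σ[d>5]((T ⋈[d=e] R)) → 3

== RESULT ==
x | u | d | e | f | g
q | p | 8 | 8 | 3 | 8
s | r | 8 | 8 | 3 | 8
t | t | 8 | 8 | 3 | 8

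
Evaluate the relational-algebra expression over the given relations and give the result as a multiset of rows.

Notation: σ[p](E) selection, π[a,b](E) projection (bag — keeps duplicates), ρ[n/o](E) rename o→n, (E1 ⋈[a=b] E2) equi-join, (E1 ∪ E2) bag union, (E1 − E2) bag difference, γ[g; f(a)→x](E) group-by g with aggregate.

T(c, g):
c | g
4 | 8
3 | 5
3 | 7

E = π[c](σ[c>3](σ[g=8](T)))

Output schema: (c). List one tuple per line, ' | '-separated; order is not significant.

Row counts bottom-up:
  T → 3
  σ[g=8](T) → 1
  σ[c>3](σ[g=8](T)) → 1
  π[c](σ[c>3](σ[g=8](T))) → 1

== RESULT ==
c
4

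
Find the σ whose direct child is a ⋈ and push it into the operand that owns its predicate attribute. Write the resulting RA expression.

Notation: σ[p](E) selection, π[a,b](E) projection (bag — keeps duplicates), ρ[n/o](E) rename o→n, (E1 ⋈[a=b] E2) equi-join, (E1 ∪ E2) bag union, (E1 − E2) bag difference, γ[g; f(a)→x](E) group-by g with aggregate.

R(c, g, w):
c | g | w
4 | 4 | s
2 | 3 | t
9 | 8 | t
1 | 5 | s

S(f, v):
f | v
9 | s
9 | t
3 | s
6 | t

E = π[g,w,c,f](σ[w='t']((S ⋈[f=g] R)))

σ filters on w, owned by the right side.
E' = π[g,w,c,f]((S ⋈[f=g] σ[w='t'](R)))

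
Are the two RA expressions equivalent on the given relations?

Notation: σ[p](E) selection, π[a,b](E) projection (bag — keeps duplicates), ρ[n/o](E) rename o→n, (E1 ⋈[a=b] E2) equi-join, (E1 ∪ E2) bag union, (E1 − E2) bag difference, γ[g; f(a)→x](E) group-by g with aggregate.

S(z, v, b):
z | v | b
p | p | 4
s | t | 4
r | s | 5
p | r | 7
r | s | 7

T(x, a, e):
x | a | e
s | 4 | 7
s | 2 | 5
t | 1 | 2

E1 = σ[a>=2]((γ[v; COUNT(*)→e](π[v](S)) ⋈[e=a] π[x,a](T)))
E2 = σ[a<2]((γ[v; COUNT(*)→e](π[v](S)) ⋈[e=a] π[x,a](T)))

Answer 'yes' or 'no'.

E1 per-node cardinality:
  S → 5
  π[v](S) → 5
  γ[v; COUNT(*)→e](π[v](S)) → 4
  T → 3
  π[x,a](T) → 3
  (γ[v; COUNT(*)→e](π[v](S)) ⋈[e=a] π[x,a](T)) → 4
  σ[a>=2]((γ[v; COUNT(*)→e](π[v](S)) ⋈[e=a] π[x,a](T))) → 1
E2 per-node cardinality:
  S → 5
  π[v](S) → 5
  γ[v; COUNT(*)→e](π[v](S)) → 4
  T → 3
  π[x,a](T) → 3
  (γ[v; COUNT(*)→e](π[v](S)) ⋈[e=a] π[x,a](T)) → 4
  σ[a<2]((γ[v; COUNT(*)→e](π[v](S)) ⋈[e=a] π[x,a](T))) → 3

E1 result:
v | e | x | a
s | 2 | s | 2
E2 result:
v | e | x | a
p | 1 | t | 1
r | 1 | t | 1
t | 1 | t | 1
Witness: ('p', 1, 't', 1) appears 0× in E1 but 1× in E2.

no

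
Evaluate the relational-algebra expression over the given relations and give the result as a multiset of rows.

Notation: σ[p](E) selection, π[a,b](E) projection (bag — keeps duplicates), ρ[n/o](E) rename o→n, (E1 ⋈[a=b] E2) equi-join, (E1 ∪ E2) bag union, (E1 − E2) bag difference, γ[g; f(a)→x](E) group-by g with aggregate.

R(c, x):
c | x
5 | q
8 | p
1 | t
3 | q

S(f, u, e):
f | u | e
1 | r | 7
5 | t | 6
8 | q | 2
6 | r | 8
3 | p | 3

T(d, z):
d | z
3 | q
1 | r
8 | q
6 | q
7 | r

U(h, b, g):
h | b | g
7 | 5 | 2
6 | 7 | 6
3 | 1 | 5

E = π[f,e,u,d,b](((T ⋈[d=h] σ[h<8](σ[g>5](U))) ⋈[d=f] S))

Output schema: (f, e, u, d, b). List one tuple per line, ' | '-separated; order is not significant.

Stepwise |·|:
  T → 5
  U → 3
  σ[g>5](U) → 1
  σ[h<8](σ[g>5](U)) → 1
  (T ⋈[d=h] σ[h<8](σ[g>5](U))) → 1
  S → 5
  ((T ⋈[d=h] σ[h<8](σ[g>5](U))) ⋈[d=f] S) → 1
  π[f,e,u,d,b](((T ⋈[d=h] σ[h<8](σ[g>5](U))) ⋈[d=f] S)) → 1

== RESULT ==
f | e | u | d | b
6 | 8 | r | 6 | 7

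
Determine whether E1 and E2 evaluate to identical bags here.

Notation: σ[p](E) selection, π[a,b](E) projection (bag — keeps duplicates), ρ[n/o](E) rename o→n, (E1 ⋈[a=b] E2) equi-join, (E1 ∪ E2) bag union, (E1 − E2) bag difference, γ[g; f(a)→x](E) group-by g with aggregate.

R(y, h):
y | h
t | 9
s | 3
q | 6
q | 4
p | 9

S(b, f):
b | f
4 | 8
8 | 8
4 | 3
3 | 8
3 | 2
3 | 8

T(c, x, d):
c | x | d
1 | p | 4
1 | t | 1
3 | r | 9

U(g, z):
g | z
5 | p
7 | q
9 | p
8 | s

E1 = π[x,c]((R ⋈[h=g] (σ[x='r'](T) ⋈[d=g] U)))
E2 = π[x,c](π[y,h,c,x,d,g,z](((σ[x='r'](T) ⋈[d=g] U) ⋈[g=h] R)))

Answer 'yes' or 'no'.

E1 row counts bottom-up:
  R → 5
  T → 3
  σ[x='r'](T) → 1
  U → 4
  (σ[x='r'](T) ⋈[d=g] U) → 1
  (R ⋈[h=g] (σ[x='r'](T) ⋈[d=g] U)) → 2
  π[x,c]((R ⋈[h=g] (σ[x='r'](T) ⋈[d=g] U))) → 2
E2 row counts bottom-up:
  T → 3
  σ[x='r'](T) → 1
  U → 4
  (σ[x='r'](T) ⋈[d=g] U) → 1
  R → 5
  ((σ[x='r'](T) ⋈[d=g] U) ⋈[g=h] R) → 2
  π[y,h,c,x,d,g,z](((σ[x='r'](T) ⋈[d=g] U) ⋈[g=h] R)) → 2
  π[x,c](π[y,h,c,x,d,g,z](((σ[x='r'](T) ⋈[d=g] U) ⋈[g=h] R))) → 2

E1 and E2 produce the same multiset:
x | c
r | 3
r | 3

yes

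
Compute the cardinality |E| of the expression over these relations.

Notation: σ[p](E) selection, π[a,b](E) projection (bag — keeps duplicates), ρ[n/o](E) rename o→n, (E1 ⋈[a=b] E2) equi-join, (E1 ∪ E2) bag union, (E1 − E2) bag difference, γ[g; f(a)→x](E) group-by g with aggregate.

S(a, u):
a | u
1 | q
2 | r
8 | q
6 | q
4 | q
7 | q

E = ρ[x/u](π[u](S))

Subexpression sizes:
  S → 6
  π[u](S) → 6
  ρ[x/u](π[u](S)) → 6

|E| = 6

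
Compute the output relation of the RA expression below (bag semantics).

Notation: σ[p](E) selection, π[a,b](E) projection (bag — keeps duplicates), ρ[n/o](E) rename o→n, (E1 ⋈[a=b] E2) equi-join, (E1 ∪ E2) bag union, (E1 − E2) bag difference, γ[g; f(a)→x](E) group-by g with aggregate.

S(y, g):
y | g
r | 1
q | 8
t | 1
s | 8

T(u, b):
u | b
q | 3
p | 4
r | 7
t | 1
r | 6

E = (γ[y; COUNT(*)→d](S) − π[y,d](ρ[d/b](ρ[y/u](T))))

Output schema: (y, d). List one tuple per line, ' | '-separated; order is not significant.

Subexpression sizes:
  S → 4
  γ[y; COUNT(*)→d](S) → 4
  T → 5
  ρ[y/u](T) → 5
  ρ[d/b](ρ[y/u](T)) → 5
  π[y,d](ρ[d/b](ρ[y/u](T))) → 5
  (γ[y; COUNT(*)→d](S) − π[y,d](ρ[d/b](ρ[y/u](T)))) → 3

== RESULT ==
y | d
q | 1
r | 1
s | 1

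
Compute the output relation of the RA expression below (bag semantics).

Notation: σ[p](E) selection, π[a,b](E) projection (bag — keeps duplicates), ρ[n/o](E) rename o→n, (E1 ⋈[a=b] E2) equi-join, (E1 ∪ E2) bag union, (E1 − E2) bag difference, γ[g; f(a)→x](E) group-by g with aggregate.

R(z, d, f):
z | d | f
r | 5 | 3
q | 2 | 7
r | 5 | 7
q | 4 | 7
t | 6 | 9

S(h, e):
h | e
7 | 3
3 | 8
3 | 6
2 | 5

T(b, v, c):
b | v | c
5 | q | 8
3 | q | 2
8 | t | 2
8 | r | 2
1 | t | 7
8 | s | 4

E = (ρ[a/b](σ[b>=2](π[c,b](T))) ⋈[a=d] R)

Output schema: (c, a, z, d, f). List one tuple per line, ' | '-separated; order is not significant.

Subexpression sizes:
  T → 6
  π[c,b](T) → 6
  σ[b>=2](π[c,b](T)) → 5
  ρ[a/b](σ[b>=2](π[c,b](T))) → 5
  R → 5
  (ρ[a/b](σ[b>=2](π[c,b](T))) ⋈[a=d] R) → 2

== RESULT ==
c | a | z | d | f
8 | 5 | r | 5 | 3
8 | 5 | r | 5 | 7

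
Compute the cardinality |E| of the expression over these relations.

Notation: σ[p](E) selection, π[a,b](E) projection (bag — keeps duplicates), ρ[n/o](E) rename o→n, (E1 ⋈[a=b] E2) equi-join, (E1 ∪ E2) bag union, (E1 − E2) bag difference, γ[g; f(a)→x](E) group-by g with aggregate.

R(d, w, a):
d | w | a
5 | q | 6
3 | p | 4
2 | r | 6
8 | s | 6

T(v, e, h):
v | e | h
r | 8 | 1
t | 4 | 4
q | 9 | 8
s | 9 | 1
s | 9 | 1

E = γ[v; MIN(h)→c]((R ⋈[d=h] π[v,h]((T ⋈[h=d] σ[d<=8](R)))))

Subexpression sizes:
  R → 4
  T → 5
  R → 4
  σ[d<=8](R) → 4
  (T ⋈[h=d] σ[d<=8](R)) → 1
  π[v,h]((T ⋈[h=d] σ[d<=8](R))) → 1
  (R ⋈[d=h] π[v,h]((T ⋈[h=d] σ[d<=8](R)))) → 1
  γ[v; MIN(h)→c]((R ⋈[d=h] π[v,h]((T ⋈[h=d] σ[d<=8](R))))) → 1

|E| = 1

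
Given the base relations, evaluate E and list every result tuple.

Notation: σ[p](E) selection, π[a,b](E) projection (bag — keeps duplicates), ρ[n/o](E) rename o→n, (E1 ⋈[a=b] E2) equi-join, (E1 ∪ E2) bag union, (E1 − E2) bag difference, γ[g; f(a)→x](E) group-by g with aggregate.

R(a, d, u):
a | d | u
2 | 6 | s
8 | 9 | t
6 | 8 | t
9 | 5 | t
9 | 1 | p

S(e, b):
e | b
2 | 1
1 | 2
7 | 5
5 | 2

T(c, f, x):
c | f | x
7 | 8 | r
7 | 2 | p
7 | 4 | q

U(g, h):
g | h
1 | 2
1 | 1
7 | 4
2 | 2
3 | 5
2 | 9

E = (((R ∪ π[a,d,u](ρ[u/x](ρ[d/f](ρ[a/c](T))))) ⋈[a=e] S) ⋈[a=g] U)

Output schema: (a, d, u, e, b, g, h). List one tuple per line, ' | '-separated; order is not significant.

Stepwise |·|:
  R → 5
  T → 3
  ρ[a/c](T) → 3
  ρ[d/f](ρ[a/c](T)) → 3
  ρ[u/x](ρ[d/f](ρ[a/c](T))) → 3
  π[a,d,u](ρ[u/x](ρ[d/f](ρ[a/c](T)))) → 3
  (R ∪ π[a,d,u](ρ[u/x](ρ[d/f](ρ[a/c](T))))) → 8
  S → 4
  ((R ∪ π[a,d,u](ρ[u/x](ρ[d/f](ρ[a/c](T))))) ⋈[a=e] S) → 4
  U → 6
  (((R ∪ π[a,d,u](ρ[u/x](ρ[d/f](ρ[a/c](T))))) ⋈[a=e] S) ⋈[a=g] U) → 5

== RESULT ==
a | d | u | e | b | g | h
2 | 6 | s | 2 | 1 | 2 | 2
2 | 6 | s | 2 | 1 | 2 | 9
7 | 2 | p | 7 | 5 | 7 | 4
7 | 4 | q | 7 | 5 | 7 | 4
7 | 8 | r | 7 | 5 | 7 | 4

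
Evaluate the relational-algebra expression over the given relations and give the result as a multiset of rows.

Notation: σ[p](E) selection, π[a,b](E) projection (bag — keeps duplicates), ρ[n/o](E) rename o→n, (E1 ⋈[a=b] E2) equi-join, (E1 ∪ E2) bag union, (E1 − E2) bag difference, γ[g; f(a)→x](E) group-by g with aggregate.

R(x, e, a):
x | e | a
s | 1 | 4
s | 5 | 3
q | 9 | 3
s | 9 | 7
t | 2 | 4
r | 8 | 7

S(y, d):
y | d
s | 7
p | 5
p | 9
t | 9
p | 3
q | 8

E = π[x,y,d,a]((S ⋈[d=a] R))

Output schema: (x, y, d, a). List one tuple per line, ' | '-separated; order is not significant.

Per-node cardinality:
  S → 6
  R → 6
  (S ⋈[d=a] R) → 4
  π[x,y,d,a]((S ⋈[d=a] R)) → 4

== RESULT ==
x | y | d | a
q | p | 3 | 3
r | s | 7 | 7
s | p | 3 | 3
s | s | 7 | 7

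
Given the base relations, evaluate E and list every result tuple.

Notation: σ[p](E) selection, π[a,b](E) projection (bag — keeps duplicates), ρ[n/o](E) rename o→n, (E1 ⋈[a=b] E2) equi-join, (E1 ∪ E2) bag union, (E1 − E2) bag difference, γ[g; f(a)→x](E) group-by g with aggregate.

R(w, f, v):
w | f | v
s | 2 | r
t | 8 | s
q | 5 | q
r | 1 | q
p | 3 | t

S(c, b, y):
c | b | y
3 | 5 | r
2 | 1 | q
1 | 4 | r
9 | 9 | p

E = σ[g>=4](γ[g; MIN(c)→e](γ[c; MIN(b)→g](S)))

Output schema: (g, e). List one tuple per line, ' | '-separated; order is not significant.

Subexpression sizes:
  S → 4
  γ[c; MIN(b)→g](S) → 4
  γ[g; MIN(c)→e](γ[c; MIN(b)→g](S)) → 4
  σ[g>=4](γ[g; MIN(c)→e](γ[c; MIN(b)→g](S))) → 3

== RESULT ==
g | e
4 | 1
5 | 3
9 | 9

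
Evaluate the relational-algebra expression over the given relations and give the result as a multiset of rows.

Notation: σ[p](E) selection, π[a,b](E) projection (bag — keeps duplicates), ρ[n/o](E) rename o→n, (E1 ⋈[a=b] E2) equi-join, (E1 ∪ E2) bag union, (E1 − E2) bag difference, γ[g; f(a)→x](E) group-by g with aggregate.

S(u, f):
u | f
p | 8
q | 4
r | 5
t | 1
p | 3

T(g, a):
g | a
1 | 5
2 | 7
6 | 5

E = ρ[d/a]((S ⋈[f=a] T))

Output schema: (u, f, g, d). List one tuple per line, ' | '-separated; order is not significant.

Stepwise |·|:
  S → 5
  T → 3
  (S ⋈[f=a] T) → 2
  ρ[d/a]((S ⋈[f=a] T)) → 2

== RESULT ==
u | f | g | d
r | 5 | 1 | 5
r | 5 | 6 | 5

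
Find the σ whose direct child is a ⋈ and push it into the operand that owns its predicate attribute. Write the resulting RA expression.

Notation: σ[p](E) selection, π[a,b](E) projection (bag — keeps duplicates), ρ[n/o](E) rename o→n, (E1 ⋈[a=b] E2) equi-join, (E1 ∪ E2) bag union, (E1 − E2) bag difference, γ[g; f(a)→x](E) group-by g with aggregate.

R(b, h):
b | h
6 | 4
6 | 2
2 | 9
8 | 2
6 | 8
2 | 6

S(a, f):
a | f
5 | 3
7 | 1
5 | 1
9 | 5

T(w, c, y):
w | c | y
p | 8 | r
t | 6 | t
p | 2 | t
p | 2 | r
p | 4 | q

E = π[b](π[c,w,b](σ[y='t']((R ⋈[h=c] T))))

σ filters on y, owned by the right side.
E' = π[b](π[c,w,b]((R ⋈[h=c] σ[y='t'](T))))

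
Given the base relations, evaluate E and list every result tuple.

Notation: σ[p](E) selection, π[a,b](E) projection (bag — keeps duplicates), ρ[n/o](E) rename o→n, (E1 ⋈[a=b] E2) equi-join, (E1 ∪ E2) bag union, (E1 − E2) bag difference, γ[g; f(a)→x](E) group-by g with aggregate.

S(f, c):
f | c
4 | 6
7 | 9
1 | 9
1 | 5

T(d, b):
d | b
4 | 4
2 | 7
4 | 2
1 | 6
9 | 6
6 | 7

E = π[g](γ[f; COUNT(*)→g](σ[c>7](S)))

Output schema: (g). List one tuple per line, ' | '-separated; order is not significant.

Row counts bottom-up:
  S → 4
  σ[c>7](S) → 2
  γ[f; COUNT(*)→g](σ[c>7](S)) → 2
  π[g](γ[f; COUNT(*)→g](σ[c>7](S))) → 2

== RESULT ==
g
1
1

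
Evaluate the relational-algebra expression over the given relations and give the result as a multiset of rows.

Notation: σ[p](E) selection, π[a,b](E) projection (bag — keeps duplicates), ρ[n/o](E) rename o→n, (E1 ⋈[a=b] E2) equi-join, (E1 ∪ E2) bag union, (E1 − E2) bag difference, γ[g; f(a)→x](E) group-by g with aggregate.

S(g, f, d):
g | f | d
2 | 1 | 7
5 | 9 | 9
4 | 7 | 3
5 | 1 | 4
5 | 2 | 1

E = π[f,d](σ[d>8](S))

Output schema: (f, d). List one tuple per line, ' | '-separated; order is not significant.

Stepwise |·|:
  S → 5
  σ[d>8](S) → 1
  π[f,d](σ[d>8](S)) → 1

== RESULT ==
f | d
9 | 9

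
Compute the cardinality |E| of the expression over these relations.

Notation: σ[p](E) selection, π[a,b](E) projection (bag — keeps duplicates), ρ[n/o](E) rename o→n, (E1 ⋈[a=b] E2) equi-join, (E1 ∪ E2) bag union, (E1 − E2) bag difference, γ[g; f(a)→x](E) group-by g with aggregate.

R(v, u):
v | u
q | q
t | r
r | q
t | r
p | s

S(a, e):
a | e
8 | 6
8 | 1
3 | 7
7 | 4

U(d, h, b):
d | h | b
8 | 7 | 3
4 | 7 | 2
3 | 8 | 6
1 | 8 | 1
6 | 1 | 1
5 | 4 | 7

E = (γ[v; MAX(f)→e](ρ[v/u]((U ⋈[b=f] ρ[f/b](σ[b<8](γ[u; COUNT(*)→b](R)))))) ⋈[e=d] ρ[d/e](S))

Row counts bottom-up:
  U → 6
  R → 5
  γ[u; COUNT(*)→b](R) → 3
  σ[b<8](γ[u; COUNT(*)→b](R)) → 3
  ρ[f/b](σ[b<8](γ[u; COUNT(*)→b](R))) → 3
  (U ⋈[b=f] ρ[f/b](σ[b<8](γ[u; COUNT(*)→b](R)))) → 4
  ρ[v/u]((U ⋈[b=f] ρ[f/b](σ[b<8](γ[u; COUNT(*)→b](R))))) → 4
  γ[v; MAX(f)→e](ρ[v/u]((U ⋈[b=f] ρ[f/b](σ[b<8](γ[u; COUNT(*)→b](R)))))) → 3
  S → 4
  ρ[d/e](S) → 4
  (γ[v; MAX(f)→e](ρ[v/u]((U ⋈[b=f] ρ[f/b](σ[b<8](γ[u; COUNT(*)→b](R)))))) ⋈[e=d] ρ[d/e](S)) → 1

|E| = 1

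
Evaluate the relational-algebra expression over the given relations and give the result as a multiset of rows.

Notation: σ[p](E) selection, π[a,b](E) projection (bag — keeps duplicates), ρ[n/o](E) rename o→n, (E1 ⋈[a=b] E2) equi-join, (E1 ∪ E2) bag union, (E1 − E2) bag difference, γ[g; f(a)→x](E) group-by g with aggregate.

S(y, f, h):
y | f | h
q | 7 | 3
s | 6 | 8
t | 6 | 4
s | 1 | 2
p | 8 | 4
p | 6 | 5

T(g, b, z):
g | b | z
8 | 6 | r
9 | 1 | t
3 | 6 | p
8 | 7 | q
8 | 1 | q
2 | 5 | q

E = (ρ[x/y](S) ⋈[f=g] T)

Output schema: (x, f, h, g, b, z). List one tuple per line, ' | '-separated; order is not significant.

Per-node cardinality:
  S → 6
  ρ[x/y](S) → 6
  T → 6
  (ρ[x/y](S) ⋈[f=g] T) → 3

== RESULT ==
x | f | h | g | b | z
p | 8 | 4 | 8 | 1 | q
p | 8 | 4 | 8 | 6 | r
p | 8 | 4 | 8 | 7 | q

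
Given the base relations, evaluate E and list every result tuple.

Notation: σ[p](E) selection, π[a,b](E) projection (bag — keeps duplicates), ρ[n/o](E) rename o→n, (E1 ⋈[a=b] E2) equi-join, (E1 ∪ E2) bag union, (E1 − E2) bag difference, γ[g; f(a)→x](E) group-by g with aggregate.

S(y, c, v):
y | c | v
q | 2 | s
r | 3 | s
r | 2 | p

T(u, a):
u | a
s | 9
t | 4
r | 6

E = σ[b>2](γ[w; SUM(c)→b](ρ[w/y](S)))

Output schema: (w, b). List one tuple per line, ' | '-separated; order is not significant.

Stepwise |·|:
  S → 3
  ρ[w/y](S) → 3
  γ[w; SUM(c)→b](ρ[w/y](S)) → 2
  σ[b>2](γ[w; SUM(c)→b](ρ[w/y](S))) → 1

== RESULT ==
w | b
r | 5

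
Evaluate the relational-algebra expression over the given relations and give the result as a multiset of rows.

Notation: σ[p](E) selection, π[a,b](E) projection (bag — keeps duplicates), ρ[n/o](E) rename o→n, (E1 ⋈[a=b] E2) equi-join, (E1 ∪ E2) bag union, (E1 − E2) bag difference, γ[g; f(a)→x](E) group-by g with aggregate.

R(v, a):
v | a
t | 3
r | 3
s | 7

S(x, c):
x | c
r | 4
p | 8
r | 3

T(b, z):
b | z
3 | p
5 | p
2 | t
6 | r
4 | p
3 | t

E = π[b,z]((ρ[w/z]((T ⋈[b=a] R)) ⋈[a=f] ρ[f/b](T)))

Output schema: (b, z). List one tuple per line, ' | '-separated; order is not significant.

Row counts bottom-up:
  T → 6
  R → 3
  (T ⋈[b=a] R) → 4
  ρ[w/z]((T ⋈[b=a] R)) → 4
  T → 6
  ρ[f/b](T) → 6
  (ρ[w/z]((T ⋈[b=a] R)) ⋈[a=f] ρ[f/b](T)) → 8
  π[b,z]((ρ[w/z]((T ⋈[b=a] R)) ⋈[a=f] ρ[f/b](T))) → 8

== RESULT ==
b | z
3 | p
3 | p
3 | p
3 | p
3 | t
3 | t
3 | t
3 | t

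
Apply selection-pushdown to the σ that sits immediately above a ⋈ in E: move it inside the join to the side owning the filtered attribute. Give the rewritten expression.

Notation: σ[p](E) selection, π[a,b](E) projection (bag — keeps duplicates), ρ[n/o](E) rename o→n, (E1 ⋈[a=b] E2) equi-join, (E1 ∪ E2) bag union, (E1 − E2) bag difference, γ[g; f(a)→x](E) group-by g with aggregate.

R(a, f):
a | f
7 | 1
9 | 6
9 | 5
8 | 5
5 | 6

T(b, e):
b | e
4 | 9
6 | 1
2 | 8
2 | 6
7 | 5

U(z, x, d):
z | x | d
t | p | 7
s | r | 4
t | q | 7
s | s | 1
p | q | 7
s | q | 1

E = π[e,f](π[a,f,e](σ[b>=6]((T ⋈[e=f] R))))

σ filters on b, owned by the left side.
E' = π[e,f](π[a,f,e]((σ[b>=6](T) ⋈[e=f] R)))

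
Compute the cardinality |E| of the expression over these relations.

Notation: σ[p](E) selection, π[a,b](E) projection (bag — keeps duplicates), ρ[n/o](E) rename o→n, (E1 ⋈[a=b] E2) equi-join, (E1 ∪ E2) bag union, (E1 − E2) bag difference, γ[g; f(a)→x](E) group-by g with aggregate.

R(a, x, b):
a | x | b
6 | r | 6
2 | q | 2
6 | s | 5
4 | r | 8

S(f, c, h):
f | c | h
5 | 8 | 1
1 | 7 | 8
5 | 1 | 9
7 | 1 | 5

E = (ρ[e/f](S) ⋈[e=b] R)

Row counts bottom-up:
  S → 4
  ρ[e/f](S) → 4
  R → 4
  (ρ[e/f](S) ⋈[e=b] R) → 2

|E| = 2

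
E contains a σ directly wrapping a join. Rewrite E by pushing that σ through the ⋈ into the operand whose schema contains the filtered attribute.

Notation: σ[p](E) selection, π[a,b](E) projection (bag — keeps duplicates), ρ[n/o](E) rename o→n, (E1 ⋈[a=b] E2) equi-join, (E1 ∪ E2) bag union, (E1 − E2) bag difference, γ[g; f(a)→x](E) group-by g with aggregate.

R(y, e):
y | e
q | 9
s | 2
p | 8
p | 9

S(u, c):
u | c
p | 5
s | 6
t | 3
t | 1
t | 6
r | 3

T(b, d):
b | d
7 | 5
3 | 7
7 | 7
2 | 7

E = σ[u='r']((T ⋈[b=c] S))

σ filters on u, owned by the right side.
E' = (T ⋈[b=c] σ[u='r'](S))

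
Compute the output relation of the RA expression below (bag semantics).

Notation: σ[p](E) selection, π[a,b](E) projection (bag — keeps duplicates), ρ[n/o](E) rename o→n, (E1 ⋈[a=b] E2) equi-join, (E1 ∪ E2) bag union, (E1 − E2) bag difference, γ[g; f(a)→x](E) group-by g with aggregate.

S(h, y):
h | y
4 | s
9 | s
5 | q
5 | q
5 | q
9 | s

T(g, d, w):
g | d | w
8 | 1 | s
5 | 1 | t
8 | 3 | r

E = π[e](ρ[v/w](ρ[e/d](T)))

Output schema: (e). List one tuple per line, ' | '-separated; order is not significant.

Stepwise |·|:
  T → 3
  ρ[e/d](T) → 3
  ρ[v/w](ρ[e/d](T)) → 3
  π[e](ρ[v/w](ρ[e/d](T))) → 3

== RESULT ==
e
1
1
3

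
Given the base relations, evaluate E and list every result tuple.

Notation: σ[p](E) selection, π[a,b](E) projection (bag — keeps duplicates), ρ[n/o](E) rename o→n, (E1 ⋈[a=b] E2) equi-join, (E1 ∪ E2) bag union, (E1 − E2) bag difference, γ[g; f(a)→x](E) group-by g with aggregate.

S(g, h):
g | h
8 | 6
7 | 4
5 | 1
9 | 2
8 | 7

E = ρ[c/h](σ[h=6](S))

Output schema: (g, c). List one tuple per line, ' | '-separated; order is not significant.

Subexpression sizes:
  S → 5
  σ[h=6](S) → 1
  ρ[c/h](σ[h=6](S)) → 1

== RESULT ==
g | c
8 | 6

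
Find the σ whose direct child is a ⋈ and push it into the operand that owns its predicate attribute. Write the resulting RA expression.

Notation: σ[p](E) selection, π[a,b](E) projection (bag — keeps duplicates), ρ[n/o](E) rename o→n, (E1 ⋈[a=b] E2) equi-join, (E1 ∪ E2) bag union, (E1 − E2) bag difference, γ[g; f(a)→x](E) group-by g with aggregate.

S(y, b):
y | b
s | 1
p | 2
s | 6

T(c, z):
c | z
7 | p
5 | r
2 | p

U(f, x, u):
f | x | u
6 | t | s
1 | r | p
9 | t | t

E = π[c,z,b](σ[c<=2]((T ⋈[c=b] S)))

σ filters on c, owned by the left side.
E' = π[c,z,b]((σ[c<=2](T) ⋈[c=b] S))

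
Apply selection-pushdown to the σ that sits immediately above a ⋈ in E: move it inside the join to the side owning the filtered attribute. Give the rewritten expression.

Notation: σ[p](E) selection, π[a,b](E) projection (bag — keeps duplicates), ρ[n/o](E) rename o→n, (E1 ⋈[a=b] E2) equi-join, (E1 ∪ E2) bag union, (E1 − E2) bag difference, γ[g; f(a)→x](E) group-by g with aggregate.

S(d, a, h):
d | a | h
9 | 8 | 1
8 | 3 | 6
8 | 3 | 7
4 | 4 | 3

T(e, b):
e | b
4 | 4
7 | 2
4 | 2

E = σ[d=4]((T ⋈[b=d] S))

σ filters on d, owned by the right side.
E' = (T ⋈[b=d] σ[d=4](S))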